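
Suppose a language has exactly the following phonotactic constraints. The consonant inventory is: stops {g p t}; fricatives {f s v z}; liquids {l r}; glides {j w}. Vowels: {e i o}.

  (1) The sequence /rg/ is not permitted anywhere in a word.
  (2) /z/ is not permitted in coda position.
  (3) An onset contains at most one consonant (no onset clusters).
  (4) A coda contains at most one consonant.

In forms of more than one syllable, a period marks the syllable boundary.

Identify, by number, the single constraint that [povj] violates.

4

[povj]: syllable 1 coda /vj/ has 2 consonants (> 1).
This is a violation of constraint 4: "A coda contains at most one consonant."
The remaining constraints (1, 2, 3) are satisfied.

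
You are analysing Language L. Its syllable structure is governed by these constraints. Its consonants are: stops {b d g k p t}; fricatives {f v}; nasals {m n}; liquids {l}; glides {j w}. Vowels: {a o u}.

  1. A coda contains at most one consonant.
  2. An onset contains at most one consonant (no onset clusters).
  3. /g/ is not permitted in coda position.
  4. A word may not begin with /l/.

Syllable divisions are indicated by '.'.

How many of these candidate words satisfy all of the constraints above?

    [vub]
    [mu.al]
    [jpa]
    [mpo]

2

[vub] — σ1 onset /v/, coda /b/ ok → phonotactically legal
[mu.al] — σ1 onset /m/, coda /∅/ ok; σ2 onset /∅/, coda /l/ ok → phonotactically legal
[jpa] — violates constraint 2: syllable 1 onset /jp/ has 2 consonants (> 1) → phonotactically illegal
[mpo] — violates constraint 2: syllable 1 onset /mp/ has 2 consonants (> 1) → phonotactically illegal
Phonotactically legal: [vub], [mu.al] → 2.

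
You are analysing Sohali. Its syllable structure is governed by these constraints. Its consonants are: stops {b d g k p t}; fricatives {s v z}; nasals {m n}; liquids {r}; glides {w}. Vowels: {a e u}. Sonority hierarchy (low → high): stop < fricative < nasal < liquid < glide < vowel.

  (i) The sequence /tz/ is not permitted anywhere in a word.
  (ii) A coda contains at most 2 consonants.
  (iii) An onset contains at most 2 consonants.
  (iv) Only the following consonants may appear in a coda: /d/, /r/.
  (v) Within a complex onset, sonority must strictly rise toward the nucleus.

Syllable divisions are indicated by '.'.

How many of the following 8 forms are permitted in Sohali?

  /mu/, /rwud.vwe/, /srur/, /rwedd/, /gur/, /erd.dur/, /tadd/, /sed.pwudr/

8

/mu/ — σ1 onset /m/, coda /∅/ ok → permitted
/rwud.vwe/ — σ1 onset /rw/ (4→5 rises), coda /d/ ok; σ2 onset /vw/ (2→5 rises), coda /∅/ ok → permitted
/srur/ — σ1 onset /sr/ (2→4 rises), coda /r/ ok → permitted
/rwedd/ — σ1 onset /rw/ (4→5 rises), coda /dd/ (2C) ok → permitted
/gur/ — σ1 onset /g/, coda /r/ ok → permitted
/erd.dur/ — σ1 onset /∅/, coda /rd/ (2C) ok; σ2 onset /d/, coda /r/ ok → permitted
/tadd/ — σ1 onset /t/, coda /dd/ (2C) ok → permitted
/sed.pwudr/ — σ1 onset /s/, coda /d/ ok; σ2 onset /pw/ (1→5 rises), coda /dr/ (2C) ok → permitted
Permitted: /mu/, /rwud.vwe/, /srur/, /rwedd/, /gur/, /erd.dur/, /tadd/, /sed.pwudr/ → 8.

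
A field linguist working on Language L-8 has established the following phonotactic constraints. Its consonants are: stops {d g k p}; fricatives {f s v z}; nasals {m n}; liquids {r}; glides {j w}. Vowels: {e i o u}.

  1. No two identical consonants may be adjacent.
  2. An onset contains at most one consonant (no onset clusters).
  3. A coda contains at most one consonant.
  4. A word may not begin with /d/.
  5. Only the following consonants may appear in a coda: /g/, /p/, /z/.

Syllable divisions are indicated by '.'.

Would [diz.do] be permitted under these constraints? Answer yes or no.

no

[diz.do] — violates constraint 4: word begins with /d/ → not permitted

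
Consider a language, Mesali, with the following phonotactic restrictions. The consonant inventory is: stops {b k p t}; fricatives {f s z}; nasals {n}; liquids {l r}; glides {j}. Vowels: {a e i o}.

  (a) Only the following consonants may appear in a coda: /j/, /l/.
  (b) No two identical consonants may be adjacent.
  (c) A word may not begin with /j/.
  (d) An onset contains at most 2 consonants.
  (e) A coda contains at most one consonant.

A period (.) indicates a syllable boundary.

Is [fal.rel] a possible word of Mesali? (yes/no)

yes

[fal.rel] — σ1 onset /f/, coda /l/ ok; σ2 onset /r/, coda /l/ ok → licit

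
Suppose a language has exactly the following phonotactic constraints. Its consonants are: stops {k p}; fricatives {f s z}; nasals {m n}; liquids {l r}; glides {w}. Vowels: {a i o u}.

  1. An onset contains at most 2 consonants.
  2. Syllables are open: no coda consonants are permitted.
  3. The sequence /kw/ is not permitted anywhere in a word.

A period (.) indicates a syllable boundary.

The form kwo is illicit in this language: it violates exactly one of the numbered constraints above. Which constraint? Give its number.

kwo: contains banned sequence /kw/.
This is a violation of constraint 3: "The sequence /kw/ is not permitted anywhere in a word."
The remaining constraints (1, 2) are satisfied.

3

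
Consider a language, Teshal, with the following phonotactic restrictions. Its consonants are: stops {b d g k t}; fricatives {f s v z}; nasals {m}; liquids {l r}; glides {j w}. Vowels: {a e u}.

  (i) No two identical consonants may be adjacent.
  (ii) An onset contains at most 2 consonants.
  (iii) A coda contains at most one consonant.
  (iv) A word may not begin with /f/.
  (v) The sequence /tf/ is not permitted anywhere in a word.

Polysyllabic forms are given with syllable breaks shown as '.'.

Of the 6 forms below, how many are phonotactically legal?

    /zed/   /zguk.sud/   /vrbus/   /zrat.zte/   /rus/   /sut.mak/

/zed/ — σ1 onset /z/, coda /d/ ok → phonotactically legal
/zguk.sud/ — σ1 onset /zg/ (2C), coda /k/ ok; σ2 onset /s/, coda /d/ ok → phonotactically legal
/vrbus/ — violates constraint (ii): syllable 1 onset /vrb/ has 3 consonants (> 2) → phonotactically illegal
/zrat.zte/ — σ1 onset /zr/ (2C), coda /t/ ok; σ2 onset /zt/ (2C), coda /∅/ ok → phonotactically legal
/rus/ — σ1 onset /r/, coda /s/ ok → phonotactically legal
/sut.mak/ — σ1 onset /s/, coda /t/ ok; σ2 onset /m/, coda /k/ ok → phonotactically legal
Phonotactically legal: /zed/, /zguk.sud/, /zrat.zte/, /rus/, /sut.mak/ → 5.

5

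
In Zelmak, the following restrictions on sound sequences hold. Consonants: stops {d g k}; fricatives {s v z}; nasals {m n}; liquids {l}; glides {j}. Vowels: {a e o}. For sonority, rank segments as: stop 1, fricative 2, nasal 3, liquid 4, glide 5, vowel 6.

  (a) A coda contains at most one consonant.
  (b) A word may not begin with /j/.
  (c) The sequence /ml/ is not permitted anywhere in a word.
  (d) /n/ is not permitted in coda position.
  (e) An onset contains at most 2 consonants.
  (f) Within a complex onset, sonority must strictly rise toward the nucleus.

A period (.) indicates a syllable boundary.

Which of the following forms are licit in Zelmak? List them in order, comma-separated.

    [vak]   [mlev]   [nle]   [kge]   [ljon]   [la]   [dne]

[vak] — σ1 onset /v/, coda /k/ ok → licit
[mlev] — violates constraint (c): contains banned sequence /ml/ → illicit
[nle] — σ1 onset /nl/ (3→4 rises), coda /∅/ ok → licit
[kge] — violates constraint (f): syllable 1 onset /kg/: /k/ (stop, 1) → /g/ (stop, 1) does not rise → illicit
[ljon] — violates constraint (d): syllable 1 coda contains /n/ → illicit
[la] — σ1 onset /l/, coda /∅/ ok → licit
[dne] — σ1 onset /dn/ (1→3 rises), coda /∅/ ok → licit

[vak], [nle], [la], [dne]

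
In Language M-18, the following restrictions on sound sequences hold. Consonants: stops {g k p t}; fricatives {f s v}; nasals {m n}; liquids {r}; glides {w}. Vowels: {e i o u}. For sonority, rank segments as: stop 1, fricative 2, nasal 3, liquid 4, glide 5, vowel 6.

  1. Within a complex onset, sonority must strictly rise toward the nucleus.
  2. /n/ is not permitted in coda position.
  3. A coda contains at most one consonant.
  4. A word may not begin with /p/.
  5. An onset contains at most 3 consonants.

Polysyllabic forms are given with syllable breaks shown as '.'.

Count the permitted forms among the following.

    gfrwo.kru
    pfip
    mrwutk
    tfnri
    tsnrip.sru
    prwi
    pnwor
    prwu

0

gfrwo.kru — violates constraint 5: syllable 1 onset /gfrw/ has 4 consonants (> 3) → not permitted
pfip — violates constraint 4: word begins with /p/ → not permitted
mrwutk — violates constraint 3: syllable 1 coda /tk/ has 2 consonants (> 1) → not permitted
tfnri — violates constraint 5: syllable 1 onset /tfnr/ has 4 consonants (> 3) → not permitted
tsnrip.sru — violates constraint 5: syllable 1 onset /tsnr/ has 4 consonants (> 3) → not permitted
prwi — violates constraint 4: word begins with /p/ → not permitted
pnwor — violates constraint 4: word begins with /p/ → not permitted
prwu — violates constraint 4: word begins with /p/ → not permitted
No form is permitted → 0.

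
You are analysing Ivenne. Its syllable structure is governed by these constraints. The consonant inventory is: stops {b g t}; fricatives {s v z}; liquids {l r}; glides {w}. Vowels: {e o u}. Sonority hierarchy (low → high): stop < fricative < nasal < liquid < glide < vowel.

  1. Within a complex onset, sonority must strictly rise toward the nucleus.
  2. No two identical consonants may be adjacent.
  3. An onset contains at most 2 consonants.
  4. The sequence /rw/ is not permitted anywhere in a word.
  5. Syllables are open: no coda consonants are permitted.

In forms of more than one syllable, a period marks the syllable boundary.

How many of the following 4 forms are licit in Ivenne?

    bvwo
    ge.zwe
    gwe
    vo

3

bvwo — violates constraint 3: syllable 1 onset /bvw/ has 3 consonants (> 2) → illicit
ge.zwe — σ1 onset /g/, coda /∅/ ok; σ2 onset /zw/ (2→5 rises), coda /∅/ ok → licit
gwe — σ1 onset /gw/ (1→5 rises), coda /∅/ ok → licit
vo — σ1 onset /v/, coda /∅/ ok → licit
Licit: ge.zwe, gwe, vo → 3.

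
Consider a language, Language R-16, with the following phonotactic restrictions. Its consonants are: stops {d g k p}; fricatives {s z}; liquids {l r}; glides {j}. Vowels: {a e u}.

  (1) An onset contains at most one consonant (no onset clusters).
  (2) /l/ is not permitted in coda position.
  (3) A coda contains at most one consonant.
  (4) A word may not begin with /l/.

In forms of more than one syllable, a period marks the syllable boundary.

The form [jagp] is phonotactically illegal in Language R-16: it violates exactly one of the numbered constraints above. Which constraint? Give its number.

3

[jagp]: syllable 1 coda /gp/ has 2 consonants (> 1).
This is a violation of constraint 3: "A coda contains at most one consonant."
The remaining constraints (1, 2, 4) are satisfied.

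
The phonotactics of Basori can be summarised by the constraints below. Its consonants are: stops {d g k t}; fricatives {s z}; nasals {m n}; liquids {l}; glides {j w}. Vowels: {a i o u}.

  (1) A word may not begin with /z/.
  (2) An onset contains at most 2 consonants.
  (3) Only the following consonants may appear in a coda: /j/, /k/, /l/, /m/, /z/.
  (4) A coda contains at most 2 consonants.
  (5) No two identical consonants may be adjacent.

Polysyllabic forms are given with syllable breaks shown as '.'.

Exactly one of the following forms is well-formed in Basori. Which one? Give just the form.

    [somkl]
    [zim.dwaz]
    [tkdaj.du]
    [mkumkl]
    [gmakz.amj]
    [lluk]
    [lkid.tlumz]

[somkl] — violates constraint 4: syllable 1 coda /mkl/ has 3 consonants (> 2) → ill-formed
[zim.dwaz] — violates constraint 1: word begins with /z/ → ill-formed
[tkdaj.du] — violates constraint 2: syllable 1 onset /tkd/ has 3 consonants (> 2) → ill-formed
[mkumkl] — violates constraint 4: syllable 1 coda /mkl/ has 3 consonants (> 2) → ill-formed
[gmakz.amj] — σ1 onset /gm/ (2C), coda /kz/ (2C) ok; σ2 onset /∅/, coda /mj/ (2C) ok → well-formed
[lluk] — violates constraint 5: adjacent identical consonants /ll/ → ill-formed
[lkid.tlumz] — violates constraint 3: syllable 1 coda contains /d/, which is not a licensed coda consonant → ill-formed

[gmakz.amj]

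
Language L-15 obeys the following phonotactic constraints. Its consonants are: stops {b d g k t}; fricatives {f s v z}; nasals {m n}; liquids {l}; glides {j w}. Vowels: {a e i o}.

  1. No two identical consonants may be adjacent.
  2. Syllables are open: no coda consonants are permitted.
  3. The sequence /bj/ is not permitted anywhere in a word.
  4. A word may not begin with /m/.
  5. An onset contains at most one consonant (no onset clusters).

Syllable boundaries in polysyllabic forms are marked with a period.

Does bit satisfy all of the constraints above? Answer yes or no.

bit — violates constraint 2: syllable 1 coda /t/ has 1 consonant (> 0) → ill-formed

no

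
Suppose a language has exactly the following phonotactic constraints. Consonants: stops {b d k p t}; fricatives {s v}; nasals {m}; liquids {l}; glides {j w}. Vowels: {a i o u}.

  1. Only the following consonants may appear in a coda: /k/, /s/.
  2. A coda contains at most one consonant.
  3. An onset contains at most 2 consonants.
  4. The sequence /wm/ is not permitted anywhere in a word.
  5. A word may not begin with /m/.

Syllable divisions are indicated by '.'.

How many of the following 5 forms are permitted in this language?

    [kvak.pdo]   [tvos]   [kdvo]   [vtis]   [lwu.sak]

[kvak.pdo] — σ1 onset /kv/ (2C), coda /k/ ok; σ2 onset /pd/ (2C), coda /∅/ ok → permitted
[tvos] — σ1 onset /tv/ (2C), coda /s/ ok → permitted
[kdvo] — violates constraint 3: syllable 1 onset /kdv/ has 3 consonants (> 2) → not permitted
[vtis] — σ1 onset /vt/ (2C), coda /s/ ok → permitted
[lwu.sak] — σ1 onset /lw/ (2C), coda /∅/ ok; σ2 onset /s/, coda /k/ ok → permitted
Permitted: [kvak.pdo], [tvos], [vtis], [lwu.sak] → 4.

4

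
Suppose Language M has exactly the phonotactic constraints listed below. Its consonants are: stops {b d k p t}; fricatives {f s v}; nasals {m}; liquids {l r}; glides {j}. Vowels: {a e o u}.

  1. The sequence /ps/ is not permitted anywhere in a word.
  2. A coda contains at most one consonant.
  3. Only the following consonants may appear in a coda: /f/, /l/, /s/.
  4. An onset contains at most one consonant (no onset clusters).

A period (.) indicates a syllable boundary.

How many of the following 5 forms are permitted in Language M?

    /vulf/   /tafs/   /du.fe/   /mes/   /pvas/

2

/vulf/ — violates constraint 2: syllable 1 coda /lf/ has 2 consonants (> 1) → not permitted
/tafs/ — violates constraint 2: syllable 1 coda /fs/ has 2 consonants (> 1) → not permitted
/du.fe/ — σ1 onset /d/, coda /∅/ ok; σ2 onset /f/, coda /∅/ ok → permitted
/mes/ — σ1 onset /m/, coda /s/ ok → permitted
/pvas/ — violates constraint 4: syllable 1 onset /pv/ has 2 consonants (> 1) → not permitted
Permitted: /du.fe/, /mes/ → 2.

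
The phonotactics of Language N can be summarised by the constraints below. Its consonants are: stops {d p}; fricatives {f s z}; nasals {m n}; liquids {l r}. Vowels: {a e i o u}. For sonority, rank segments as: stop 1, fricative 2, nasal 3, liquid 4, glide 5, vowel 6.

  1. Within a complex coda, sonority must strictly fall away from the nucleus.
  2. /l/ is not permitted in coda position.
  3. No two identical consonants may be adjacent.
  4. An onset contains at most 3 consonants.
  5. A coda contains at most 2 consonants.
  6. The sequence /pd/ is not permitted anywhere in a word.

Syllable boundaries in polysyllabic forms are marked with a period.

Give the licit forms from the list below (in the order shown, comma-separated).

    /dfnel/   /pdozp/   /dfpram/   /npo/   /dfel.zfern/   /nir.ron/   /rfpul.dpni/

/npo/

/dfnel/ — violates constraint 2: syllable 1 coda contains /l/ → illicit
/pdozp/ — violates constraint 6: contains banned sequence /pd/ → illicit
/dfpram/ — violates constraint 4: syllable 1 onset /dfpr/ has 4 consonants (> 3) → illicit
/npo/ — σ1 onset /np/ (2C), coda /∅/ ok → licit
/dfel.zfern/ — violates constraint 2: syllable 1 coda contains /l/ → illicit
/nir.ron/ — violates constraint 3: adjacent identical consonants /rr/ → illicit
/rfpul.dpni/ — violates constraint 2: syllable 1 coda contains /l/ → illicit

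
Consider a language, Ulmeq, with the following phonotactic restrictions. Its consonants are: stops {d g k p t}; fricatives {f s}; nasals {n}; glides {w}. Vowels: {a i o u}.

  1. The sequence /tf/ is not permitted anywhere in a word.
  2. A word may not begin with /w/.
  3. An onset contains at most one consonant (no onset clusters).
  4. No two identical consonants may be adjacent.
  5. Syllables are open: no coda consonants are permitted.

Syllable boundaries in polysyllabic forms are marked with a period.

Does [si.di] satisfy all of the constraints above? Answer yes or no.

[si.di] — σ1 onset /s/, coda /∅/ ok; σ2 onset /d/, coda /∅/ ok → well-formed

yes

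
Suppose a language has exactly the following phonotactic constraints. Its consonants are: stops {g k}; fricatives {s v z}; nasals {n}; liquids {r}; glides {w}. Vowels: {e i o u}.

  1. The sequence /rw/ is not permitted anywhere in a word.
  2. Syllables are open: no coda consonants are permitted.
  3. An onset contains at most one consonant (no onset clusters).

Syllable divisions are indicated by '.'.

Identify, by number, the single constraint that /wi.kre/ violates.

/wi.kre/: syllable 2 onset /kr/ has 2 consonants (> 1).
This is a violation of constraint 3: "An onset contains at most one consonant (no onset clusters)."
The remaining constraints (1, 2) are satisfied.

3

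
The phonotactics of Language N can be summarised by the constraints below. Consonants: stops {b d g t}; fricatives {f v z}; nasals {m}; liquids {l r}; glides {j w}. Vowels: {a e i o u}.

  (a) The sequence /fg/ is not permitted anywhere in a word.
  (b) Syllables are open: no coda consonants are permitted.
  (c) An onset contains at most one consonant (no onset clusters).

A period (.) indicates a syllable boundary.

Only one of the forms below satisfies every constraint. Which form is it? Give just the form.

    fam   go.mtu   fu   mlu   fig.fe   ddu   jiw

fu

fam — violates constraint (b): syllable 1 coda /m/ has 1 consonant (> 0) → phonotactically illegal
go.mtu — violates constraint (c): syllable 2 onset /mt/ has 2 consonants (> 1) → phonotactically illegal
fu — σ1 onset /f/, coda /∅/ ok → phonotactically legal
mlu — violates constraint (c): syllable 1 onset /ml/ has 2 consonants (> 1) → phonotactically illegal
fig.fe — violates constraint (b): syllable 1 coda /g/ has 1 consonant (> 0) → phonotactically illegal
ddu — violates constraint (c): syllable 1 onset /dd/ has 2 consonants (> 1) → phonotactically illegal
jiw — violates constraint (b): syllable 1 coda /w/ has 1 consonant (> 0) → phonotactically illegal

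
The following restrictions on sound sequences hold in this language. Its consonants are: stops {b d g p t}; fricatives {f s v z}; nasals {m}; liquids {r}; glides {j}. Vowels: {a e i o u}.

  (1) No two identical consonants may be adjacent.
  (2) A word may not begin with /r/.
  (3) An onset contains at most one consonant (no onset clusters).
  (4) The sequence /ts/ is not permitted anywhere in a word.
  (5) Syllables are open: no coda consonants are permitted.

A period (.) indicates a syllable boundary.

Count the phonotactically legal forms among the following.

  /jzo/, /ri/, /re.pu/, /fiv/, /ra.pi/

0

/jzo/ — violates constraint 3: syllable 1 onset /jz/ has 2 consonants (> 1) → phonotactically illegal
/ri/ — violates constraint 2: word begins with /r/ → phonotactically illegal
/re.pu/ — violates constraint 2: word begins with /r/ → phonotactically illegal
/fiv/ — violates constraint 5: syllable 1 coda /v/ has 1 consonant (> 0) → phonotactically illegal
/ra.pi/ — violates constraint 2: word begins with /r/ → phonotactically illegal
No form is phonotactically legal → 0.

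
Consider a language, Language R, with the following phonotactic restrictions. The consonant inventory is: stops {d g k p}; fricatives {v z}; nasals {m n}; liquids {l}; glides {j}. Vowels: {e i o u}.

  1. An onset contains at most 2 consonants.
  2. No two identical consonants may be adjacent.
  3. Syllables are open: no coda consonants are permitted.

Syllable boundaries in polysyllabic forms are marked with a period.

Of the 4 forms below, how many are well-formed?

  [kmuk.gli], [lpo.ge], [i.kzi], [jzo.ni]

[kmuk.gli] — violates constraint 3: syllable 1 coda /k/ has 1 consonant (> 0) → ill-formed
[lpo.ge] — σ1 onset /lp/ (2C), coda /∅/ ok; σ2 onset /g/, coda /∅/ ok → well-formed
[i.kzi] — σ1 onset /∅/, coda /∅/ ok; σ2 onset /kz/ (2C), coda /∅/ ok → well-formed
[jzo.ni] — σ1 onset /jz/ (2C), coda /∅/ ok; σ2 onset /n/, coda /∅/ ok → well-formed
Well-formed: [lpo.ge], [i.kzi], [jzo.ni] → 3.

3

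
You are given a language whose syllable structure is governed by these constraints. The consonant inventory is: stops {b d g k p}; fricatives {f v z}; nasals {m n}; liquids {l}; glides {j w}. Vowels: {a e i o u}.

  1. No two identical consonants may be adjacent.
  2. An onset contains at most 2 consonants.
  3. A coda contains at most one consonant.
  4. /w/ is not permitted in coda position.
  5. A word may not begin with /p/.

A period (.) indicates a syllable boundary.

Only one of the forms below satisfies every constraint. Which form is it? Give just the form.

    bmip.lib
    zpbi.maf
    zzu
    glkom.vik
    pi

bmip.lib — σ1 onset /bm/ (2C), coda /p/ ok; σ2 onset /l/, coda /b/ ok → well-formed
zpbi.maf — violates constraint 2: syllable 1 onset /zpb/ has 3 consonants (> 2) → ill-formed
zzu — violates constraint 1: adjacent identical consonants /zz/ → ill-formed
glkom.vik — violates constraint 2: syllable 1 onset /glk/ has 3 consonants (> 2) → ill-formed
pi — violates constraint 5: word begins with /p/ → ill-formed

bmip.lib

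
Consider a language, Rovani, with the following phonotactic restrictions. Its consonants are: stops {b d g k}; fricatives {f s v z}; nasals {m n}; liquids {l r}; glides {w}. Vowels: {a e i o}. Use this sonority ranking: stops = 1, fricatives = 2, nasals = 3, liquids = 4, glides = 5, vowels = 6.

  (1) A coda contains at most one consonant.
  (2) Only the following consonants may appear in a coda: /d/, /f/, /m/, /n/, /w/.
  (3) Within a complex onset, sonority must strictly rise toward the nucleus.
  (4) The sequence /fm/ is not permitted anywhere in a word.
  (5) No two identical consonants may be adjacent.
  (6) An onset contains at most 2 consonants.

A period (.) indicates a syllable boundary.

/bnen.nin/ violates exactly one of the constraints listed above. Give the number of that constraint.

/bnen.nin/: adjacent identical consonants /nn/.
This is a violation of constraint 5: "No two identical consonants may be adjacent."
The remaining constraints (1, 2, 3, 4, 6) are satisfied.

5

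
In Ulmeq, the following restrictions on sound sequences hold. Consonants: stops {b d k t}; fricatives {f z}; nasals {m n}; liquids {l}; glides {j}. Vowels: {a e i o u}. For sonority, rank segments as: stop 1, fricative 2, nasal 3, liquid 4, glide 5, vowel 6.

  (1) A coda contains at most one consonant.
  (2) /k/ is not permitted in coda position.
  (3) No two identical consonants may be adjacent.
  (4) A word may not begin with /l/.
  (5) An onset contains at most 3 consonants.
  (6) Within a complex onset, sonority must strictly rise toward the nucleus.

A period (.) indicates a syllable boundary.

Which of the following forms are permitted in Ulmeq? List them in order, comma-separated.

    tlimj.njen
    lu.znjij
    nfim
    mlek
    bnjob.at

bnjob.at

tlimj.njen — violates constraint 1: syllable 1 coda /mj/ has 2 consonants (> 1) → not permitted
lu.znjij — violates constraint 4: word begins with /l/ → not permitted
nfim — violates constraint 6: syllable 1 onset /nf/: /n/ (nasal, 3) → /f/ (fricative, 2) does not rise → not permitted
mlek — violates constraint 2: syllable 1 coda contains /k/ → not permitted
bnjob.at — σ1 onset /bnj/ (1→3→5 rises), coda /b/ ok; σ2 onset /∅/, coda /t/ ok → permitted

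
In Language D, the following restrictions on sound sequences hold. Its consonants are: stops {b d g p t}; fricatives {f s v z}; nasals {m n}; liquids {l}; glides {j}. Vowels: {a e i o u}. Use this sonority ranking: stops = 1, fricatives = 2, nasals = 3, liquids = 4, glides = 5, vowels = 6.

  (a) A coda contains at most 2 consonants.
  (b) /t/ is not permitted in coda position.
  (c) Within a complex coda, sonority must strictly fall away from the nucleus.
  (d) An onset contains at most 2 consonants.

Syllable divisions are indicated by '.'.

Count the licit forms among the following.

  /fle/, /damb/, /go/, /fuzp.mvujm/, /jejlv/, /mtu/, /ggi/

/fle/ — σ1 onset /fl/ (2C), coda /∅/ ok → licit
/damb/ — σ1 onset /d/, coda /mb/ (3→1 falls) ok → licit
/go/ — σ1 onset /g/, coda /∅/ ok → licit
/fuzp.mvujm/ — σ1 onset /f/, coda /zp/ (2→1 falls) ok; σ2 onset /mv/ (2C), coda /jm/ (5→3 falls) ok → licit
/jejlv/ — violates constraint (a): syllable 1 coda /jlv/ has 3 consonants (> 2) → illicit
/mtu/ — σ1 onset /mt/ (2C), coda /∅/ ok → licit
/ggi/ — σ1 onset /gg/ (2C), coda /∅/ ok → licit
Licit: /fle/, /damb/, /go/, /fuzp.mvujm/, /mtu/, /ggi/ → 6.

6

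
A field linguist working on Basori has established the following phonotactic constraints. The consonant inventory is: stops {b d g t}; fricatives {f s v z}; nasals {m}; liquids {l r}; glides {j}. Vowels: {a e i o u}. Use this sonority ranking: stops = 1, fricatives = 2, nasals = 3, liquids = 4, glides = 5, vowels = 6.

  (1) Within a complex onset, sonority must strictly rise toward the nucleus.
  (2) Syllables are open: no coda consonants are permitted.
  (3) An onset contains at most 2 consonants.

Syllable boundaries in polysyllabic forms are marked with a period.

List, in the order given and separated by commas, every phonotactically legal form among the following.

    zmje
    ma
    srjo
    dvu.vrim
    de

zmje — violates constraint 3: syllable 1 onset /zmj/ has 3 consonants (> 2) → phonotactically illegal
ma — σ1 onset /m/, coda /∅/ ok → phonotactically legal
srjo — violates constraint 3: syllable 1 onset /srj/ has 3 consonants (> 2) → phonotactically illegal
dvu.vrim — violates constraint 2: syllable 2 coda /m/ has 1 consonant (> 0) → phonotactically illegal
de — σ1 onset /d/, coda /∅/ ok → phonotactically legal

ma, de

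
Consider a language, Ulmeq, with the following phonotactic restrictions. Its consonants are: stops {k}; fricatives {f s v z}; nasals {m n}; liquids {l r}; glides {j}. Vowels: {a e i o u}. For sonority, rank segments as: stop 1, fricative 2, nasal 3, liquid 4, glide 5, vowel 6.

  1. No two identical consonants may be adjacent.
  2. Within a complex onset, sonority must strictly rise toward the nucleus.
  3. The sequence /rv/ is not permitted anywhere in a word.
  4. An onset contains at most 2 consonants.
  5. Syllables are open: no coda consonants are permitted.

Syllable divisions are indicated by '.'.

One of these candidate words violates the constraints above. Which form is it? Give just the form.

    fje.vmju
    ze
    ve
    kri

fje.vmju

fje.vmju — violates constraint 4: syllable 2 onset /vmj/ has 3 consonants (> 2) → ill-formed
ze — σ1 onset /z/, coda /∅/ ok → well-formed
ve — σ1 onset /v/, coda /∅/ ok → well-formed
kri — σ1 onset /kr/ (1→4 rises), coda /∅/ ok → well-formed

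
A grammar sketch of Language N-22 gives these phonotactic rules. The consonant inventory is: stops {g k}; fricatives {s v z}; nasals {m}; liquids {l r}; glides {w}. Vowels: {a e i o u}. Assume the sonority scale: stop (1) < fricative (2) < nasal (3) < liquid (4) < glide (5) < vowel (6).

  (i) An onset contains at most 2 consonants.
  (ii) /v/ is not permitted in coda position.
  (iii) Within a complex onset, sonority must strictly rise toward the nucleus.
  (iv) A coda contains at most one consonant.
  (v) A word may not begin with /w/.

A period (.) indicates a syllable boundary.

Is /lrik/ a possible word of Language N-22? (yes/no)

/lrik/ — violates constraint (iii): syllable 1 onset /lr/: /l/ (liquid, 4) → /r/ (liquid, 4) does not rise → phonotactically illegal

no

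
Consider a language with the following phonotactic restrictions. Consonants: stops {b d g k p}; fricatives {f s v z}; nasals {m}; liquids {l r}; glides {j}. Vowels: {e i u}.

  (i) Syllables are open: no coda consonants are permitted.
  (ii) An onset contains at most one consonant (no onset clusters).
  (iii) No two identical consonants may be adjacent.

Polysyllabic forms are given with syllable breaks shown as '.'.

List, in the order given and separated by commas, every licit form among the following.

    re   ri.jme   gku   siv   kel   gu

re — σ1 onset /r/, coda /∅/ ok → licit
ri.jme — violates constraint (ii): syllable 2 onset /jm/ has 2 consonants (> 1) → illicit
gku — violates constraint (ii): syllable 1 onset /gk/ has 2 consonants (> 1) → illicit
siv — violates constraint (i): syllable 1 coda /v/ has 1 consonant (> 0) → illicit
kel — violates constraint (i): syllable 1 coda /l/ has 1 consonant (> 0) → illicit
gu — σ1 onset /g/, coda /∅/ ok → licit

re, gu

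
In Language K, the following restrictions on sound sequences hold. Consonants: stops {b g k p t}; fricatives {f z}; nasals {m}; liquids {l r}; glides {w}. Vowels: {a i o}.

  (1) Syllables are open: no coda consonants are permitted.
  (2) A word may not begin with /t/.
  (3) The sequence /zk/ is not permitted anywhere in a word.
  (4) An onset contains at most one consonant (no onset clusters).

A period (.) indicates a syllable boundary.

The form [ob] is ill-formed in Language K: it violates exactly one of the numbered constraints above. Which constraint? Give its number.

[ob]: syllable 1 coda /b/ has 1 consonant (> 0).
This is a violation of constraint 1: "Syllables are open: no coda consonants are permitted."
The remaining constraints (2, 3, 4) are satisfied.

1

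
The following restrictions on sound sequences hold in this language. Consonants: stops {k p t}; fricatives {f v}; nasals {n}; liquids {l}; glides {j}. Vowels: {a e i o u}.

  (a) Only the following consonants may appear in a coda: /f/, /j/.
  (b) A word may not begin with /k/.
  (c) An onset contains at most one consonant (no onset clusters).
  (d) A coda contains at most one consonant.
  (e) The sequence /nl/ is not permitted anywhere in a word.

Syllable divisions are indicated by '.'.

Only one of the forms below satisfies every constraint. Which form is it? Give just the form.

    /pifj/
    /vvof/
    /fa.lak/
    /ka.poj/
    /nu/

/pifj/ — violates constraint (d): syllable 1 coda /fj/ has 2 consonants (> 1) → phonotactically illegal
/vvof/ — violates constraint (c): syllable 1 onset /vv/ has 2 consonants (> 1) → phonotactically illegal
/fa.lak/ — violates constraint (a): syllable 2 coda contains /k/, which is not a licensed coda consonant → phonotactically illegal
/ka.poj/ — violates constraint (b): word begins with /k/ → phonotactically illegal
/nu/ — σ1 onset /n/, coda /∅/ ok → phonotactically legal

/nu/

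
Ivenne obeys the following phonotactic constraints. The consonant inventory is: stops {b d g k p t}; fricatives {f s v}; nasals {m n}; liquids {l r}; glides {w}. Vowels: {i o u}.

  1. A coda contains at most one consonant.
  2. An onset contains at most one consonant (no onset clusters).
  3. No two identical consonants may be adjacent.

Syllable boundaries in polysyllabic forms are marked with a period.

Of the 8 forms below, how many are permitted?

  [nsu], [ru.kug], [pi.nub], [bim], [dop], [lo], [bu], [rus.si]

6

[nsu] — violates constraint 2: syllable 1 onset /ns/ has 2 consonants (> 1) → not permitted
[ru.kug] — σ1 onset /r/, coda /∅/ ok; σ2 onset /k/, coda /g/ ok → permitted
[pi.nub] — σ1 onset /p/, coda /∅/ ok; σ2 onset /n/, coda /b/ ok → permitted
[bim] — σ1 onset /b/, coda /m/ ok → permitted
[dop] — σ1 onset /d/, coda /p/ ok → permitted
[lo] — σ1 onset /l/, coda /∅/ ok → permitted
[bu] — σ1 onset /b/, coda /∅/ ok → permitted
[rus.si] — violates constraint 3: adjacent identical consonants /ss/ → not permitted
Permitted: [ru.kug], [pi.nub], [bim], [dop], [lo], [bu] → 6.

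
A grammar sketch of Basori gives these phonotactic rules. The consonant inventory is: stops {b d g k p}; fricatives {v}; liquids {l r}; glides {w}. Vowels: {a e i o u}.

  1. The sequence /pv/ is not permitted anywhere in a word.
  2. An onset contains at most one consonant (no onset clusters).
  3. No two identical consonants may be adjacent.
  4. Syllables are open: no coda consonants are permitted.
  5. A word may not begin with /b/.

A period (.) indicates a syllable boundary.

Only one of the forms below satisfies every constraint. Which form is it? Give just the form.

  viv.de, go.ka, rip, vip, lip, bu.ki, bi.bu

viv.de — violates constraint 4: syllable 1 coda /v/ has 1 consonant (> 0) → not permitted
go.ka — σ1 onset /g/, coda /∅/ ok; σ2 onset /k/, coda /∅/ ok → permitted
rip — violates constraint 4: syllable 1 coda /p/ has 1 consonant (> 0) → not permitted
vip — violates constraint 4: syllable 1 coda /p/ has 1 consonant (> 0) → not permitted
lip — violates constraint 4: syllable 1 coda /p/ has 1 consonant (> 0) → not permitted
bu.ki — violates constraint 5: word begins with /b/ → not permitted
bi.bu — violates constraint 5: word begins with /b/ → not permitted

go.ka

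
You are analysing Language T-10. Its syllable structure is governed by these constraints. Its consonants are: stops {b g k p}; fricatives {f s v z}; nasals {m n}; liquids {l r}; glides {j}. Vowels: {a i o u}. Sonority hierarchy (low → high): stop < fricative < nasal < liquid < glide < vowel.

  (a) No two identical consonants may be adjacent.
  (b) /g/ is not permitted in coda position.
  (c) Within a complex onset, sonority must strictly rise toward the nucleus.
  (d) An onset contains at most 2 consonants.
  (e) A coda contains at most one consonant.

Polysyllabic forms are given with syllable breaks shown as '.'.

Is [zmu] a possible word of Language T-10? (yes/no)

yes

[zmu] — σ1 onset /zm/ (2→3 rises), coda /∅/ ok → licit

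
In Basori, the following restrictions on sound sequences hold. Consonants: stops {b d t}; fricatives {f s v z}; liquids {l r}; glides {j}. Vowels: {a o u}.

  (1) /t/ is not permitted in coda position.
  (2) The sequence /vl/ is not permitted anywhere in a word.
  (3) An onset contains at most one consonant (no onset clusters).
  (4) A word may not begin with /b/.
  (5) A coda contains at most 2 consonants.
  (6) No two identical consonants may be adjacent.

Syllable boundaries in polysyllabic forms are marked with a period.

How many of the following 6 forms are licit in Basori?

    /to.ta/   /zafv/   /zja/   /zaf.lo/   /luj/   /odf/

/to.ta/ — σ1 onset /t/, coda /∅/ ok; σ2 onset /t/, coda /∅/ ok → licit
/zafv/ — σ1 onset /z/, coda /fv/ (2C) ok → licit
/zja/ — violates constraint 3: syllable 1 onset /zj/ has 2 consonants (> 1) → illicit
/zaf.lo/ — σ1 onset /z/, coda /f/ ok; σ2 onset /l/, coda /∅/ ok → licit
/luj/ — σ1 onset /l/, coda /j/ ok → licit
/odf/ — σ1 onset /∅/, coda /df/ (2C) ok → licit
Licit: /to.ta/, /zafv/, /zaf.lo/, /luj/, /odf/ → 5.

5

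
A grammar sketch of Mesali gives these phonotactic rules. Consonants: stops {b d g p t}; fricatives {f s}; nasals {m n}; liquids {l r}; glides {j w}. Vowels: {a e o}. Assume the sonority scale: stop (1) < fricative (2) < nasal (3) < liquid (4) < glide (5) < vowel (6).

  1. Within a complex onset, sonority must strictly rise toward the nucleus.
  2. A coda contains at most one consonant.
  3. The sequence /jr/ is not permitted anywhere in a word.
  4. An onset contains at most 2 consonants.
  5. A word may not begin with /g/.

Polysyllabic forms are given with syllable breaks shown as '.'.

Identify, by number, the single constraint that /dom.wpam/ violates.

1

/dom.wpam/: syllable 2 onset /wp/: /w/ (glide, 5) → /p/ (stop, 1) does not rise.
This is a violation of constraint 1: "Within a complex onset, sonority must strictly rise toward the nucleus."
The remaining constraints (2, 3, 4, 5) are satisfied.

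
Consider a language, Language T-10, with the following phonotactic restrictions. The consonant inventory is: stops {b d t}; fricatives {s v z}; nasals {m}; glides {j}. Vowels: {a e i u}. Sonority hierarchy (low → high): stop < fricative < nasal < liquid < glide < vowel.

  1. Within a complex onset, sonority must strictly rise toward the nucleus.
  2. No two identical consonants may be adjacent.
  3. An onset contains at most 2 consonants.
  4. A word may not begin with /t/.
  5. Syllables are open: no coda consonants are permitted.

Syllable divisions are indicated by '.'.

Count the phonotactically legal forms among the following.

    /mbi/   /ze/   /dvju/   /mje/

/mbi/ — violates constraint 1: syllable 1 onset /mb/: /m/ (nasal, 3) → /b/ (stop, 1) does not rise → phonotactically illegal
/ze/ — σ1 onset /z/, coda /∅/ ok → phonotactically legal
/dvju/ — violates constraint 3: syllable 1 onset /dvj/ has 3 consonants (> 2) → phonotactically illegal
/mje/ — σ1 onset /mj/ (3→5 rises), coda /∅/ ok → phonotactically legal
Phonotactically legal: /ze/, /mje/ → 2.

2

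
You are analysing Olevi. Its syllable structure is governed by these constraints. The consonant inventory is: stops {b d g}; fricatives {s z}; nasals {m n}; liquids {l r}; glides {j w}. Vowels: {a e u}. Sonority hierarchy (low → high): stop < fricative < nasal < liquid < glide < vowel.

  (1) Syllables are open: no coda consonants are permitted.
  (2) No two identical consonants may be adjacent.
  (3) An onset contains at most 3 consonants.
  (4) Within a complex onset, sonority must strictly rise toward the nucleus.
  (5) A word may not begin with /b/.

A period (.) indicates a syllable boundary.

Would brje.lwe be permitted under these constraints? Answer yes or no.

no

brje.lwe — violates constraint 5: word begins with /b/ → not permitted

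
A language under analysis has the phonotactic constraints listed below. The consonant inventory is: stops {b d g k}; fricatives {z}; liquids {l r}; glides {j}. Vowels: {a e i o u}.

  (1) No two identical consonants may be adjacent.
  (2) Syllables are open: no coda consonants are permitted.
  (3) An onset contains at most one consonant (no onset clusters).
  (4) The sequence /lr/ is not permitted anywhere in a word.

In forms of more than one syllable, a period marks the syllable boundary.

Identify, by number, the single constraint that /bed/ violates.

/bed/: syllable 1 coda /d/ has 1 consonant (> 0).
This is a violation of constraint 2: "Syllables are open: no coda consonants are permitted."
The remaining constraints (1, 3, 4) are satisfied.

2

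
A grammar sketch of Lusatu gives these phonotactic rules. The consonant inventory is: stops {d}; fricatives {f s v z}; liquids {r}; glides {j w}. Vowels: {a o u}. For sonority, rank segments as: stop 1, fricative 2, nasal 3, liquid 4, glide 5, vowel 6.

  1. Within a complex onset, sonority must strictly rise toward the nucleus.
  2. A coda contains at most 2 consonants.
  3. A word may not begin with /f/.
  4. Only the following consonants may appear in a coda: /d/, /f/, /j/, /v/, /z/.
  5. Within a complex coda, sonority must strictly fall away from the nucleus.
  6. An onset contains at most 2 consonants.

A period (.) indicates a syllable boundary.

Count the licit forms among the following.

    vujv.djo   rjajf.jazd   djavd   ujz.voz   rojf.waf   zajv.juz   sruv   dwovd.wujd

8

vujv.djo — σ1 onset /v/, coda /jv/ (5→2 falls) ok; σ2 onset /dj/ (1→5 rises), coda /∅/ ok → licit
rjajf.jazd — σ1 onset /rj/ (4→5 rises), coda /jf/ (5→2 falls) ok; σ2 onset /j/, coda /zd/ (2→1 falls) ok → licit
djavd — σ1 onset /dj/ (1→5 rises), coda /vd/ (2→1 falls) ok → licit
ujz.voz — σ1 onset /∅/, coda /jz/ (5→2 falls) ok; σ2 onset /v/, coda /z/ ok → licit
rojf.waf — σ1 onset /r/, coda /jf/ (5→2 falls) ok; σ2 onset /w/, coda /f/ ok → licit
zajv.juz — σ1 onset /z/, coda /jv/ (5→2 falls) ok; σ2 onset /j/, coda /z/ ok → licit
sruv — σ1 onset /sr/ (2→4 rises), coda /v/ ok → licit
dwovd.wujd — σ1 onset /dw/ (1→5 rises), coda /vd/ (2→1 falls) ok; σ2 onset /w/, coda /jd/ (5→1 falls) ok → licit
Licit: vujv.djo, rjajf.jazd, djavd, ujz.voz, rojf.waf, zajv.juz, sruv, dwovd.wujd → 8.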